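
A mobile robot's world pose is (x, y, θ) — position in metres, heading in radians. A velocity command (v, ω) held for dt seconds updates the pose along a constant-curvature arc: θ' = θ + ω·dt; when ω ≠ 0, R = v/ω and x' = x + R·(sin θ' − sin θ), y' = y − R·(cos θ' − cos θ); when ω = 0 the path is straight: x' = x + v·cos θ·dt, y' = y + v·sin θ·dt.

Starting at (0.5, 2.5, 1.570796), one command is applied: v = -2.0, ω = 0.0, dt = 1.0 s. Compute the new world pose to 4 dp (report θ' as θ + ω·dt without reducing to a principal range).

θ' = 1.5708 + 0.0·1.0 = 1.5708
ω = 0 → straight: x' = 0.5 + -2.0·cos(1.5708)·1.0 = 0.5000
y' = 2.5 + -2.0·sin(1.5708)·1.0 = 0.5000

(0.5000, 0.5000, 1.5708)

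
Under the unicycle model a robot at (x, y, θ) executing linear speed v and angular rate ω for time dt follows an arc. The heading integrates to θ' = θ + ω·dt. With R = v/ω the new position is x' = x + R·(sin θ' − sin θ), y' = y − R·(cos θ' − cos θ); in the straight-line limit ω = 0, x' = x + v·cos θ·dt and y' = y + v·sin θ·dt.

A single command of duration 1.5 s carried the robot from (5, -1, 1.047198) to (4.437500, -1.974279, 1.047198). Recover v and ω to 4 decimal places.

Δθ = 1.047198 − 1.047198 = 0.000000
ω = Δθ/dt = 0.000000/1.5 = 0.0000
ω = 0 → v = (Δx·cos θ + Δy·sin θ)/dt = -0.7500

v = -0.7500, ω = 0.0000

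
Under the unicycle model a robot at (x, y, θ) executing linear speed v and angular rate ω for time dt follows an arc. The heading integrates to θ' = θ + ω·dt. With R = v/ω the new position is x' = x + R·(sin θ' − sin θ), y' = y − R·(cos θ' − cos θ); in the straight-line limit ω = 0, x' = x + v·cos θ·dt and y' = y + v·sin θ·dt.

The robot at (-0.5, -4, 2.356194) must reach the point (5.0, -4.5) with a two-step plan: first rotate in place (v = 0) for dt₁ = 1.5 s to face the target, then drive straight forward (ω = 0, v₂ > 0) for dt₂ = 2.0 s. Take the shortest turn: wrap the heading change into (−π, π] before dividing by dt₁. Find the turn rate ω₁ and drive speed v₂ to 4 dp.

heading to target = atan2(-4.5−-4, 5−-0.5) = -0.0907
Δθ = wrap(-0.0907 − 2.3562) = -2.4469; ω₁ = Δθ/dt₁ = -1.6312
distance = √((5−-0.5)² + (-4.5−-4)²) = 5.5227; v₂ = distance/dt₂ = 2.7613

ω₁ = -1.6312, v₂ = 2.7613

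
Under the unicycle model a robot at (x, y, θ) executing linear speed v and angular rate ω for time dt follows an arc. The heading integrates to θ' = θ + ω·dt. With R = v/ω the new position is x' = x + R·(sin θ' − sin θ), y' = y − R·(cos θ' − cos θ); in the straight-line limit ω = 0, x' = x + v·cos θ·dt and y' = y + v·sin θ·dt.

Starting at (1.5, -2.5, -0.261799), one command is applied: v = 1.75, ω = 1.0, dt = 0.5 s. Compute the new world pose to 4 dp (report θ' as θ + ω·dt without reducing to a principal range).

(2.3659, -2.5102, 0.2382)

θ' = -0.2618 + 1.0·0.5 = 0.2382
R = v/ω = 1.75/1.0 = 1.7500
x' = 1.5 + 1.7500·(sin 0.2382 − sin -0.2618) = 2.3659
y' = -2.5 − 1.7500·(cos 0.2382 − cos -0.2618) = -2.5102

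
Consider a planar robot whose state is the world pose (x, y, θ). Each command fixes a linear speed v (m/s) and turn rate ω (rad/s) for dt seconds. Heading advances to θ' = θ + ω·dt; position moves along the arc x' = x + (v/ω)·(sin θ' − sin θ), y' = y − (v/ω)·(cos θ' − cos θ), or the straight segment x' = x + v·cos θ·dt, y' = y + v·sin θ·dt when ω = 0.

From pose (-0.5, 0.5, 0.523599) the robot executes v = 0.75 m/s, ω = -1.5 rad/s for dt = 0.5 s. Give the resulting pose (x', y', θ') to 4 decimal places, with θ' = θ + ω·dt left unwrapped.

θ' = 0.5236 + -1.5·0.5 = -0.2264
R = v/ω = 0.75/-1.5 = -0.5000
x' = -0.5 + -0.5000·(sin -0.2264 − sin 0.5236) = -0.1378
y' = 0.5 − -0.5000·(cos -0.2264 − cos 0.5236) = 0.5542

(-0.1378, 0.5542, -0.2264)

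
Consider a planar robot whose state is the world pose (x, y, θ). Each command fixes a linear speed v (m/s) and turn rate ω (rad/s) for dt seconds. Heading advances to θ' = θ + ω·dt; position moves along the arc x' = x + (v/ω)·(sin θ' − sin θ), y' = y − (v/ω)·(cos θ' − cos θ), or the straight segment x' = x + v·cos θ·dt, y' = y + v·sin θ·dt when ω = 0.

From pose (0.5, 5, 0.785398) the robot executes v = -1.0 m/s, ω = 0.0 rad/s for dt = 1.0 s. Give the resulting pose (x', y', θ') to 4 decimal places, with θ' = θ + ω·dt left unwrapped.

θ' = 0.7854 + 0.0·1.0 = 0.7854
ω = 0 → straight: x' = 0.5 + -1.0·cos(0.7854)·1.0 = -0.2071
y' = 5 + -1.0·sin(0.7854)·1.0 = 4.2929

(-0.2071, 4.2929, 0.7854)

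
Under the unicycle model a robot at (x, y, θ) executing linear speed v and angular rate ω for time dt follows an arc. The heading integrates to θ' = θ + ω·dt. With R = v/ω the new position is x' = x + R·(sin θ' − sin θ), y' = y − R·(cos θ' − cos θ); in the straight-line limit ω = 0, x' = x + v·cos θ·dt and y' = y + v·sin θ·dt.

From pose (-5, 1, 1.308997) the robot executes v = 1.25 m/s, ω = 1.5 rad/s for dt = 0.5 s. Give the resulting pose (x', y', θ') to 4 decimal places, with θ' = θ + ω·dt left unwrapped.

θ' = 1.3090 + 1.5·0.5 = 2.0590
R = v/ω = 1.25/1.5 = 0.8333
x' = -5 + 0.8333·(sin 2.0590 − sin 1.3090) = -5.0690
y' = 1 − 0.8333·(cos 2.0590 − cos 1.3090) = 1.6065

(-5.0690, 1.6065, 2.0590)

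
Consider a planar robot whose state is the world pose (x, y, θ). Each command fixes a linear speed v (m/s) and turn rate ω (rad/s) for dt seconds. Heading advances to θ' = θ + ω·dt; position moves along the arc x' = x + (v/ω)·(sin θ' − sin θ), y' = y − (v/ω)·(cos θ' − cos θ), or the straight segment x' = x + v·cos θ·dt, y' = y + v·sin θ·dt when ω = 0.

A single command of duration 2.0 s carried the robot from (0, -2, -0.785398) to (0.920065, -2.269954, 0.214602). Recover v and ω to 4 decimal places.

v = 0.5000, ω = 0.5000

Δθ = 0.214602 − -0.785398 = 1.000000
ω = Δθ/dt = 1.000000/2.0 = 0.5000
R = Δx/(sin θ' − sin θ) = 1.0000
v = R·ω = 1.0000·0.5000 = 0.5000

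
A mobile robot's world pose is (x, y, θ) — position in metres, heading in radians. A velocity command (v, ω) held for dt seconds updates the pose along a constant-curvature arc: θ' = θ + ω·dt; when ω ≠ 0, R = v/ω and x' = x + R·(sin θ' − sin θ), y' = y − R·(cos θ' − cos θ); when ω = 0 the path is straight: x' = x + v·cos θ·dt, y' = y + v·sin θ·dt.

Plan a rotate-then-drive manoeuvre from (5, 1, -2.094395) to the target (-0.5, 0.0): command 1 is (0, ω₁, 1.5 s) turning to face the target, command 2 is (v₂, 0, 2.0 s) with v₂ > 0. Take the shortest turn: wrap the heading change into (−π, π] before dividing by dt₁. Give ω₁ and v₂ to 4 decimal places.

ω₁ = -0.5782, v₂ = 2.7951

heading to target = atan2(0−1, -0.5−5) = -2.9617
Δθ = wrap(-2.9617 − -2.0944) = -0.8673; ω₁ = Δθ/dt₁ = -0.5782
distance = √((-0.5−5)² + (0−1)²) = 5.5902; v₂ = distance/dt₂ = 2.7951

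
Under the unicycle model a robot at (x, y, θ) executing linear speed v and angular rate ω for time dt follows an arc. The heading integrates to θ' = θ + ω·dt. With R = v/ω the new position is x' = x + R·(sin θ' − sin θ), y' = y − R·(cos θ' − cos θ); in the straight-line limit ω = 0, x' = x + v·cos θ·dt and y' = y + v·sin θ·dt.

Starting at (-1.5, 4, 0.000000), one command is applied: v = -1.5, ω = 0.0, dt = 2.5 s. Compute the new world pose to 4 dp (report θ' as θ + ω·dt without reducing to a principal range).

θ' = 0.0000 + 0.0·2.5 = 0.0000
ω = 0 → straight: x' = -1.5 + -1.5·cos(0.0000)·2.5 = -5.2500
y' = 4 + -1.5·sin(0.0000)·2.5 = 4.0000

(-5.2500, 4.0000, 0.0000)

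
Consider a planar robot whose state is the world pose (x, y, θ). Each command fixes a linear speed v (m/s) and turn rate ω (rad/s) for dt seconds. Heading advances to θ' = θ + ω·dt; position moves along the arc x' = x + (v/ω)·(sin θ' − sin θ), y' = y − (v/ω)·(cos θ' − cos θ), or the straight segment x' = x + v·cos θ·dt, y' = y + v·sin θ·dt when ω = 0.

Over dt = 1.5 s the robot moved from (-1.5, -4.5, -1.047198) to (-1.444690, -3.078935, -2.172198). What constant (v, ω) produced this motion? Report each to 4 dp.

Δθ = -2.172198 − -1.047198 = -1.125000
ω = Δθ/dt = -1.125000/1.5 = -0.7500
R = −Δy/(cos θ' − cos θ) = 1.3333
v = R·ω = 1.3333·-0.7500 = -1.0000

v = -1.0000, ω = -0.7500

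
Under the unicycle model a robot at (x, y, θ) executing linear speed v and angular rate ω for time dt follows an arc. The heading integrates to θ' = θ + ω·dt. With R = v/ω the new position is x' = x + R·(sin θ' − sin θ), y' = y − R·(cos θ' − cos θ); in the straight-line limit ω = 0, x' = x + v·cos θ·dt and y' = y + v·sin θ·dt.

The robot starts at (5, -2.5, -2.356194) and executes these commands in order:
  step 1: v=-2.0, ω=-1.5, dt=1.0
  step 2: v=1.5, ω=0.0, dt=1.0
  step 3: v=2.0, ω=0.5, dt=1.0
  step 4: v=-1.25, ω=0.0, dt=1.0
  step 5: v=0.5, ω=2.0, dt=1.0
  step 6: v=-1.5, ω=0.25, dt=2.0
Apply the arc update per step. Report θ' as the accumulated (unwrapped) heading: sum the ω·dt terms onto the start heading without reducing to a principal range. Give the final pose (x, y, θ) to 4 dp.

(3.5077, 1.5246, -0.8562)

step 1: θ'=-3.8562 (R=1.3333) → pose (6.8166, -2.4357, -3.8562)
step 2: θ'=-3.8562 (straight) → pose (5.6835, -1.4527, -3.8562)
step 3: θ'=-3.3562 (R=4.0000) → pose (3.9141, -0.5659, -3.3562)
step 4: θ'=-3.3562 (straight) → pose (5.1354, -0.8321, -3.3562)
step 5: θ'=-1.3562 (R=0.2500) → pose (4.8379, -1.1296, -1.3562)
step 6: θ'=-0.8562 (R=-6.0000) → pose (3.5077, 1.5246, -0.8562)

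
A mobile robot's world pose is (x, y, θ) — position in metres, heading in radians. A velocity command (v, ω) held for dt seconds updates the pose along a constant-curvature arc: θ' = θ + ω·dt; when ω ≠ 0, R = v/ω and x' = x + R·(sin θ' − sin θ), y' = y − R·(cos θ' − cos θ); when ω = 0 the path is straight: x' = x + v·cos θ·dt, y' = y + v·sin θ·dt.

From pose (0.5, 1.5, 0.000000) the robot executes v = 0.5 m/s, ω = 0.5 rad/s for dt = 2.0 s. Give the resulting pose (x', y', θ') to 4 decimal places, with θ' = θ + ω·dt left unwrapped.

θ' = 0.0000 + 0.5·2.0 = 1.0000
R = v/ω = 0.5/0.5 = 1.0000
x' = 0.5 + 1.0000·(sin 1.0000 − sin 0.0000) = 1.3415
y' = 1.5 − 1.0000·(cos 1.0000 − cos 0.0000) = 1.9597

(1.3415, 1.9597, 1.0000)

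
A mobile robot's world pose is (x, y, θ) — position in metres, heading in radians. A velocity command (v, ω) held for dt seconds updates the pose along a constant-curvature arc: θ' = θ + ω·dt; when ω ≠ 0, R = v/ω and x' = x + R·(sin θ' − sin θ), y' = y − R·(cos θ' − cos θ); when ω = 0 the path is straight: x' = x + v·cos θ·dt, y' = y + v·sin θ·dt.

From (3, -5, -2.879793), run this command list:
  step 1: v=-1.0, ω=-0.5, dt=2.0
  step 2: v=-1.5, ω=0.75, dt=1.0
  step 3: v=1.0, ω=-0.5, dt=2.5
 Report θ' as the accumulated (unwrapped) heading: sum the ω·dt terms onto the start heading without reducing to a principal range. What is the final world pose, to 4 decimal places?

(4.3191, -4.6261, -4.3798)

step 1: θ'=-3.8798 (R=2.0000) → pose (4.8636, -5.4525, -3.8798)
step 2: θ'=-3.1298 (R=-2.0000) → pose (6.2331, -5.9730, -3.1298)
step 3: θ'=-4.3798 (R=-2.0000) → pose (4.3191, -4.6261, -4.3798)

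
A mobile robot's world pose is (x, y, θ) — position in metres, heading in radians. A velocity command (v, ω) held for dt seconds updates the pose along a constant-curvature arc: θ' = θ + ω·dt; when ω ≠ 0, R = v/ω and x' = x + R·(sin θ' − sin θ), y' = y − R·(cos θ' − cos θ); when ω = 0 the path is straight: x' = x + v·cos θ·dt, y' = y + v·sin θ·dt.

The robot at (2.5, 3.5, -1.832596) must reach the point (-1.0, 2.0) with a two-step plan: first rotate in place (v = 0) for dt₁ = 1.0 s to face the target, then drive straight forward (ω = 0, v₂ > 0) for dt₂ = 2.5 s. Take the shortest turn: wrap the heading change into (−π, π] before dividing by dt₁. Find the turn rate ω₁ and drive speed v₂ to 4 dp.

ω₁ = -0.9041, v₂ = 1.5232

heading to target = atan2(2−3.5, -1−2.5) = -2.7367
Δθ = wrap(-2.7367 − -1.8326) = -0.9041; ω₁ = Δθ/dt₁ = -0.9041
distance = √((-1−2.5)² + (2−3.5)²) = 3.8079; v₂ = distance/dt₂ = 1.5232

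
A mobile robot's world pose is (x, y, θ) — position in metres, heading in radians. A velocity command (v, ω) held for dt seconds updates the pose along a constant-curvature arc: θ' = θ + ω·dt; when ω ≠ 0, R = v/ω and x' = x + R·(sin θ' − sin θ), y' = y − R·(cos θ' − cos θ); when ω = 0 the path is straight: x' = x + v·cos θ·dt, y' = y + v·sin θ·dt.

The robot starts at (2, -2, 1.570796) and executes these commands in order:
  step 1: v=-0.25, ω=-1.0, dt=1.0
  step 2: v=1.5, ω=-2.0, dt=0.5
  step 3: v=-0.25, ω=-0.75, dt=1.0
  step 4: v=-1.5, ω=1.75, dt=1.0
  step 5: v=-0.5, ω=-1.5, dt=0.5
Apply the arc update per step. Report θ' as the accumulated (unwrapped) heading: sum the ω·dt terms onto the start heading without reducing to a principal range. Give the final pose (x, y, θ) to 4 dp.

step 1: θ'=0.5708 (R=0.2500) → pose (1.8851, -2.2104, 0.5708)
step 2: θ'=-0.4292 (R=-0.7500) → pose (2.6024, -2.1595, -0.4292)
step 3: θ'=-1.1792 (R=0.3333) → pose (2.4330, -1.9836, -1.1792)
step 4: θ'=0.5708 (R=-0.8571) → pose (1.1777, -1.5895, 0.5708)
step 5: θ'=-0.1792 (R=0.3333) → pose (0.9381, -1.6370, -0.1792)

(0.9381, -1.6370, -0.1792)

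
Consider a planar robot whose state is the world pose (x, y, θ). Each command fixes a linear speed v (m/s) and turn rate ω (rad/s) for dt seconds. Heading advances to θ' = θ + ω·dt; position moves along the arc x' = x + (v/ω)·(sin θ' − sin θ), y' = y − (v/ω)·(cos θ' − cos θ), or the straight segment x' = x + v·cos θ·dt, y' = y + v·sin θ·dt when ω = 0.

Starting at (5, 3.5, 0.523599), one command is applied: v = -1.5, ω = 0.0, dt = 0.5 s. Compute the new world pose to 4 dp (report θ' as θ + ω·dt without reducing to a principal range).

θ' = 0.5236 + 0.0·0.5 = 0.5236
ω = 0 → straight: x' = 5 + -1.5·cos(0.5236)·0.5 = 4.3505
y' = 3.5 + -1.5·sin(0.5236)·0.5 = 3.1250

(4.3505, 3.1250, 0.5236)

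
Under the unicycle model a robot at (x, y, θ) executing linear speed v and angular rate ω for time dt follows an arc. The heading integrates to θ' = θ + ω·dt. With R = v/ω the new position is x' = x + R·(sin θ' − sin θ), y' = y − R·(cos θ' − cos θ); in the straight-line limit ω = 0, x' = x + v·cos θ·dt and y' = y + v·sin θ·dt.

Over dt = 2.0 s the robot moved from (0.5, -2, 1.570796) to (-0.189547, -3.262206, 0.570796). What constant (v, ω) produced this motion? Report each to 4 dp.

Δθ = 0.570796 − 1.570796 = -1.000000
ω = Δθ/dt = -1.000000/2.0 = -0.5000
R = −Δy/(cos θ' − cos θ) = 1.5000
v = R·ω = 1.5000·-0.5000 = -0.7500

v = -0.7500, ω = -0.5000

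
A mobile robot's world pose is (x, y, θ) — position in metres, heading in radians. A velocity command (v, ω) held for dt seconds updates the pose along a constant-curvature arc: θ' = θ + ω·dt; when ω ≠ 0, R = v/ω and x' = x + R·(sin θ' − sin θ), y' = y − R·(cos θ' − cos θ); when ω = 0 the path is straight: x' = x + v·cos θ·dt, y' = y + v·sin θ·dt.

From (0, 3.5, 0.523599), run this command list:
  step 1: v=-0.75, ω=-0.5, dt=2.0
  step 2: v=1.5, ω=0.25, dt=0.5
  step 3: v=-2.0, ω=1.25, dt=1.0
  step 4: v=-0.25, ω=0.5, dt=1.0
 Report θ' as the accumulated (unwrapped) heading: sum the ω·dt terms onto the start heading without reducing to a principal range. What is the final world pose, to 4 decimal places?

(-2.6557, 2.4330, 1.3986)

step 1: θ'=-0.4764 (R=1.5000) → pose (-1.4379, 3.4661, -0.4764)
step 2: θ'=-0.3514 (R=6.0000) → pose (-0.7517, 3.1646, -0.3514)
step 3: θ'=0.8986 (R=-1.6000) → pose (-2.5543, 2.6587, 0.8986)
step 4: θ'=1.3986 (R=-0.5000) → pose (-2.6557, 2.4330, 1.3986)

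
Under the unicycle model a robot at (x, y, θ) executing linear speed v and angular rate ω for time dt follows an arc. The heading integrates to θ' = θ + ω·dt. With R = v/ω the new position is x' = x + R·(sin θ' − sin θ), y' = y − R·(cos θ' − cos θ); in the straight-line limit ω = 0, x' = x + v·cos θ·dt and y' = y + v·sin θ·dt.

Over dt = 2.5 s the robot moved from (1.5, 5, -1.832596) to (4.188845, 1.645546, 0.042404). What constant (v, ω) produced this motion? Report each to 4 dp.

v = 2.0000, ω = 0.7500

Δθ = 0.042404 − -1.832596 = 1.875000
ω = Δθ/dt = 1.875000/2.5 = 0.7500
R = −Δy/(cos θ' − cos θ) = 2.6667
v = R·ω = 2.6667·0.7500 = 2.0000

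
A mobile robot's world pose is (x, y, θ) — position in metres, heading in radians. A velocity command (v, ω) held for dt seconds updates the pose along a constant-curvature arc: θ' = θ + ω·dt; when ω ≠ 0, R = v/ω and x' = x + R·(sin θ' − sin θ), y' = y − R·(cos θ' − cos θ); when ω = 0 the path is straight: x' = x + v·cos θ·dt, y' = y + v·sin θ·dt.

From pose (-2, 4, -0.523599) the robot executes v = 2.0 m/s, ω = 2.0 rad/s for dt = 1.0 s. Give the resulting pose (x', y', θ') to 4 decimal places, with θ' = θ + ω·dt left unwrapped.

(-0.5045, 4.7718, 1.4764)

θ' = -0.5236 + 2.0·1.0 = 1.4764
R = v/ω = 2.0/2.0 = 1.0000
x' = -2 + 1.0000·(sin 1.4764 − sin -0.5236) = -0.5045
y' = 4 − 1.0000·(cos 1.4764 − cos -0.5236) = 4.7718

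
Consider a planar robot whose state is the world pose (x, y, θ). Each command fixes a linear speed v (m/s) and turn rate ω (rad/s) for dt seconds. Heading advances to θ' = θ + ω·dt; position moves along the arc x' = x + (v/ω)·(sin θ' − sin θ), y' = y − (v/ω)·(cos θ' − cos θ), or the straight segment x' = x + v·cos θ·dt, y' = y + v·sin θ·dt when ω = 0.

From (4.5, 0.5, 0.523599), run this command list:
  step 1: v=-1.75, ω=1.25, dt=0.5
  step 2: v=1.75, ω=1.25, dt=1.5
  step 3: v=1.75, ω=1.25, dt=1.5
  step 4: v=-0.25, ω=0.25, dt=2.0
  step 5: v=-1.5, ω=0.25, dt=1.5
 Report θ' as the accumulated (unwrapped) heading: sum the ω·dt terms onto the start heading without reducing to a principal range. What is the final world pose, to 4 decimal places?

step 1: θ'=1.1486 (R=-1.4000) → pose (3.9229, -0.1388, 1.1486)
step 2: θ'=3.0236 (R=1.4000) → pose (2.8107, 1.8252, 3.0236)
step 3: θ'=4.8986 (R=1.4000) → pose (1.2701, 0.1757, 4.8986)
step 4: θ'=5.3986 (R=-1.0000) → pose (1.0610, 0.6242, 5.3986)
step 5: θ'=5.7736 (R=-6.0000) → pose (-0.6540, 2.0602, 5.7736)

(-0.6540, 2.0602, 5.7736)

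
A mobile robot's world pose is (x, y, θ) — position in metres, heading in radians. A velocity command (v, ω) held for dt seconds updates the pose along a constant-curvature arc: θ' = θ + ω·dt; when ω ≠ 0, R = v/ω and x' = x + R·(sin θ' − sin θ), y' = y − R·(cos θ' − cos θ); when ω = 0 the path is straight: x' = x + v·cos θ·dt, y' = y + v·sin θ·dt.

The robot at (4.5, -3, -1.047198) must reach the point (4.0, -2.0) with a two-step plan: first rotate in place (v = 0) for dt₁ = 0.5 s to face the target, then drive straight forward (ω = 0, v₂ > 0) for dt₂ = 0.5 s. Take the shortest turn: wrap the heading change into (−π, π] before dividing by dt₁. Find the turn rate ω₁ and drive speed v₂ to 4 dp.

heading to target = atan2(-2−-3, 4−4.5) = 2.0344
Δθ = wrap(2.0344 − -1.0472) = 3.0816; ω₁ = Δθ/dt₁ = 6.1633
distance = √((4−4.5)² + (-2−-3)²) = 1.1180; v₂ = distance/dt₂ = 2.2361

ω₁ = 6.1633, v₂ = 2.2361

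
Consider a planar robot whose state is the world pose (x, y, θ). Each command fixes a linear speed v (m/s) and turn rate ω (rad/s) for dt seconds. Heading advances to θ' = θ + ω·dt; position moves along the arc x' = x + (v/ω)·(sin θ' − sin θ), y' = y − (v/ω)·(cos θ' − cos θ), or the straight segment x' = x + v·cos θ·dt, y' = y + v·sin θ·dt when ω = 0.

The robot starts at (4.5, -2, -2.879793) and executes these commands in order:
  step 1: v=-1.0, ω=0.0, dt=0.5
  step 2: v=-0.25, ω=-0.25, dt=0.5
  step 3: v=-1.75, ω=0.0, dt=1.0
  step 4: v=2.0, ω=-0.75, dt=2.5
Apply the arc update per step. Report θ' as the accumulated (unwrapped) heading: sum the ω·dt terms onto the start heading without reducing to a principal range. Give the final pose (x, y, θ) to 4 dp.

step 1: θ'=-2.8798 (straight) → pose (4.9830, -1.8706, -2.8798)
step 2: θ'=-3.0048 (R=1.0000) → pose (5.1054, -1.8459, -3.0048)
step 3: θ'=-3.0048 (straight) → pose (6.8391, -1.6072, -3.0048)
step 4: θ'=-4.8798 (R=-2.6667) → pose (3.8460, 1.4789, -4.8798)

(3.8460, 1.4789, -4.8798)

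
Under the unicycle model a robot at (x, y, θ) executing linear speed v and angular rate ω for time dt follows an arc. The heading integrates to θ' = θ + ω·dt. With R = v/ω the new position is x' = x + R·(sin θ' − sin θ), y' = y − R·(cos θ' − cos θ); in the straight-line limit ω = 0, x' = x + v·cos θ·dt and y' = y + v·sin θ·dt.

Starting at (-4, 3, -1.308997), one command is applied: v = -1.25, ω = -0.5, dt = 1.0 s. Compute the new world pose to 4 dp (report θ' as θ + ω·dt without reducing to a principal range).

(-4.0146, 4.2369, -1.8090)

θ' = -1.3090 + -0.5·1.0 = -1.8090
R = v/ω = -1.25/-0.5 = 2.5000
x' = -4 + 2.5000·(sin -1.8090 − sin -1.3090) = -4.0146
y' = 3 − 2.5000·(cos -1.8090 − cos -1.3090) = 4.2369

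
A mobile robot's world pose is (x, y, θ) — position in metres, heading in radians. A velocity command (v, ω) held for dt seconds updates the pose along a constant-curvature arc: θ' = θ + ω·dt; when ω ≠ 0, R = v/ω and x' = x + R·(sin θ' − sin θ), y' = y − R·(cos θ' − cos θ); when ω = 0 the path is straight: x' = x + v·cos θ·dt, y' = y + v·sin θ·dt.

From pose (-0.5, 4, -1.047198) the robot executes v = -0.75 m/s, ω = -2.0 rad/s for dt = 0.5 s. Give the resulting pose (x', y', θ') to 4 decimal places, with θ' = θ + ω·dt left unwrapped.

θ' = -1.0472 + -2.0·0.5 = -2.0472
R = v/ω = -0.75/-2.0 = 0.3750
x' = -0.5 + 0.3750·(sin -2.0472 − sin -1.0472) = -0.5085
y' = 4 − 0.3750·(cos -2.0472 − cos -1.0472) = 4.3595

(-0.5085, 4.3595, -2.0472)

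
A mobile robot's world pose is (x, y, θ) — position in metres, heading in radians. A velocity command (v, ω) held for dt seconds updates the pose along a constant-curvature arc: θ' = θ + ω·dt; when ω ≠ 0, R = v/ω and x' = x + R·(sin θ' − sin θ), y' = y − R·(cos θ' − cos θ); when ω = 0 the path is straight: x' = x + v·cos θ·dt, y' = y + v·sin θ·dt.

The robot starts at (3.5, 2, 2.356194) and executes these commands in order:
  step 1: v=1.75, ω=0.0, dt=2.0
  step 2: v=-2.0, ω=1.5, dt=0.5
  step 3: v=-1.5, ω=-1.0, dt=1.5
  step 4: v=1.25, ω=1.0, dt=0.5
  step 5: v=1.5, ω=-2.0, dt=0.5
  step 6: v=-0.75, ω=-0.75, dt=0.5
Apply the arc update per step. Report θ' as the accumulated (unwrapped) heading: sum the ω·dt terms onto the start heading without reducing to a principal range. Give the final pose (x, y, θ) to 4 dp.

step 1: θ'=2.3562 (straight) → pose (1.0251, 4.4749, 2.3562)
step 2: θ'=3.1062 (R=-1.3333) → pose (1.9207, 4.0852, 3.1062)
step 3: θ'=1.6062 (R=1.5000) → pose (3.3667, 2.6392, 1.6062)
step 4: θ'=2.1062 (R=1.2500) → pose (3.1926, 3.2327, 2.1062)
step 5: θ'=1.1062 (R=-0.7500) → pose (3.1671, 3.9514, 1.1062)
step 6: θ'=0.7312 (R=1.0000) → pose (2.9409, 3.6551, 0.7312)

(2.9409, 3.6551, 0.7312)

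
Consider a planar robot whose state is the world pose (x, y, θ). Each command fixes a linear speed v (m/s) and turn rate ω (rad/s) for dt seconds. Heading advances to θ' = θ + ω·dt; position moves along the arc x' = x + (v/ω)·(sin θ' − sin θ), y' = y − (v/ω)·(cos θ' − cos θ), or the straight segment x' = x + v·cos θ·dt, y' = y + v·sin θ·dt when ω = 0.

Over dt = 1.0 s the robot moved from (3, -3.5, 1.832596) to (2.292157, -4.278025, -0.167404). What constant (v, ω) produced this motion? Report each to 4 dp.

Δθ = -0.167404 − 1.832596 = -2.000000
ω = Δθ/dt = -2.000000/1.0 = -2.0000
R = −Δy/(cos θ' − cos θ) = 0.6250
v = R·ω = 0.6250·-2.0000 = -1.2500

v = -1.2500, ω = -2.0000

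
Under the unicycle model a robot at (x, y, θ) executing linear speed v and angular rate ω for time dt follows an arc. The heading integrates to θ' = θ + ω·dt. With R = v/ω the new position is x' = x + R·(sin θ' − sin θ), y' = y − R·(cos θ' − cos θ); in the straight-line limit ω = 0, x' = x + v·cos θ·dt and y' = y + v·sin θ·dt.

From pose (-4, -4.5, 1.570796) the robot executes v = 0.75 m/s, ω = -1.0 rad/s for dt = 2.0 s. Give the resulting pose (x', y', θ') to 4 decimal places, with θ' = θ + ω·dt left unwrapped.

(-2.9379, -3.8180, -0.4292)

θ' = 1.5708 + -1.0·2.0 = -0.4292
R = v/ω = 0.75/-1.0 = -0.7500
x' = -4 + -0.7500·(sin -0.4292 − sin 1.5708) = -2.9379
y' = -4.5 − -0.7500·(cos -0.4292 − cos 1.5708) = -3.8180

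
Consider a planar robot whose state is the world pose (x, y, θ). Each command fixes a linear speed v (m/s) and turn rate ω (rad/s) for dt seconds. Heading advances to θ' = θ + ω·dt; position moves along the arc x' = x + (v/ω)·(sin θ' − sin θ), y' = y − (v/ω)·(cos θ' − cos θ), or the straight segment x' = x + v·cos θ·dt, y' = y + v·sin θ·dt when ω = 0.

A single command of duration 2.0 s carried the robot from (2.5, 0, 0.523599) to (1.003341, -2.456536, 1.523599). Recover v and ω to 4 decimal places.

v = -1.5000, ω = 0.5000

Δθ = 1.523599 − 0.523599 = 1.000000
ω = Δθ/dt = 1.000000/2.0 = 0.5000
R = −Δy/(cos θ' − cos θ) = -3.0000
v = R·ω = -3.0000·0.5000 = -1.5000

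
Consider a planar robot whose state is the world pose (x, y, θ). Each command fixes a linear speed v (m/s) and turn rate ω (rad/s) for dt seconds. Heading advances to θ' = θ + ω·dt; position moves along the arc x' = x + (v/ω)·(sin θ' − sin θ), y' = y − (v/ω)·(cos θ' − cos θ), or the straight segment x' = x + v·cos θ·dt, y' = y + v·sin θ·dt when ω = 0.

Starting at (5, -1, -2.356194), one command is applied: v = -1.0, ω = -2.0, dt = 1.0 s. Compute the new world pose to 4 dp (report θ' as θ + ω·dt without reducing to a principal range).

θ' = -2.3562 + -2.0·1.0 = -4.3562
R = v/ω = -1.0/-2.0 = 0.5000
x' = 5 + 0.5000·(sin -4.3562 − sin -2.3562) = 5.8222
y' = -1 − 0.5000·(cos -4.3562 − cos -2.3562) = -1.1792

(5.8222, -1.1792, -4.3562)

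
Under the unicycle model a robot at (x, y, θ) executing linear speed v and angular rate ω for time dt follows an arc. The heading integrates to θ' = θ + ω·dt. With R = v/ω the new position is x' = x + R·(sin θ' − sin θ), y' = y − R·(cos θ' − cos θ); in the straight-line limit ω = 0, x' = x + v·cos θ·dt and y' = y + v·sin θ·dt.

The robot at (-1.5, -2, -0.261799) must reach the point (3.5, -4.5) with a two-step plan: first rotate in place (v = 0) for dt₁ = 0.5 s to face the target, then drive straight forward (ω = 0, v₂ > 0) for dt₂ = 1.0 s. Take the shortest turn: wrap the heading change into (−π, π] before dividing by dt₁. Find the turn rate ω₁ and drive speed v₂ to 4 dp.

ω₁ = -0.4037, v₂ = 5.5902

heading to target = atan2(-4.5−-2, 3.5−-1.5) = -0.4636
Δθ = wrap(-0.4636 − -0.2618) = -0.2018; ω₁ = Δθ/dt₁ = -0.4037
distance = √((3.5−-1.5)² + (-4.5−-2)²) = 5.5902; v₂ = distance/dt₂ = 5.5902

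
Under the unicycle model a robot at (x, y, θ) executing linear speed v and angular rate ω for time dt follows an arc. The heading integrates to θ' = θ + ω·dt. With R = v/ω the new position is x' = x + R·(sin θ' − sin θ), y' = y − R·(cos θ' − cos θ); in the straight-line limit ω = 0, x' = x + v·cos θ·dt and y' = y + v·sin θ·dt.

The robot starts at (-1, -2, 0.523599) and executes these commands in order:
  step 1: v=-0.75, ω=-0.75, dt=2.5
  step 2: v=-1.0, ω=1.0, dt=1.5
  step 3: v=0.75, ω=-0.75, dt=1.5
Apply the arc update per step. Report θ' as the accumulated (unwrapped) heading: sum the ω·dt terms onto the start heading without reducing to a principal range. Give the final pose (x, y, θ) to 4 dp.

(-2.6236, -1.0092, -0.9764)

step 1: θ'=-1.3514 (R=1.0000) → pose (-2.4760, -1.3516, -1.3514)
step 2: θ'=0.1486 (R=-1.0000) → pose (-3.6001, -0.5803, 0.1486)
step 3: θ'=-0.9764 (R=-1.0000) → pose (-2.6236, -1.0092, -0.9764)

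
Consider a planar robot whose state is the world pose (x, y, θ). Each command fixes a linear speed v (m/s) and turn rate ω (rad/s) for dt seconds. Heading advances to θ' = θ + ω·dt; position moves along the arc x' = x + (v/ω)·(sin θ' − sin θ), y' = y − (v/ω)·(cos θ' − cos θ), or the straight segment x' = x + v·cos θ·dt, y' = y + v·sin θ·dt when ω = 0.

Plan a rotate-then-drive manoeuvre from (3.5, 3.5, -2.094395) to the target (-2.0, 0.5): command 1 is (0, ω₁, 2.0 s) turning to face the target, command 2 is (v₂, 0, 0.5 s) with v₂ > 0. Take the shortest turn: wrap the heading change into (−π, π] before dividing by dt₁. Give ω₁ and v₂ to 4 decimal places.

ω₁ = -0.2739, v₂ = 12.5300

heading to target = atan2(0.5−3.5, -2−3.5) = -2.6422
Δθ = wrap(-2.6422 − -2.0944) = -0.5479; ω₁ = Δθ/dt₁ = -0.2739
distance = √((-2−3.5)² + (0.5−3.5)²) = 6.2650; v₂ = distance/dt₂ = 12.5300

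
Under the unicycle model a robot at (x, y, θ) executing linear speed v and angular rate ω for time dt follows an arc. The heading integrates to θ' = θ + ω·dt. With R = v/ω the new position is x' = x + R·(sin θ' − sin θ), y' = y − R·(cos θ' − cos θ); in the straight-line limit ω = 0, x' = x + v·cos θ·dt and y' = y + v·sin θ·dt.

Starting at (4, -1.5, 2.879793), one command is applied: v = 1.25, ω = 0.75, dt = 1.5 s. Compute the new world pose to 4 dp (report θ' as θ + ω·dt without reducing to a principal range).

θ' = 2.8798 + 0.75·1.5 = 4.0048
R = v/ω = 1.25/0.75 = 1.6667
x' = 4 + 1.6667·(sin 4.0048 − sin 2.8798) = 2.3021
y' = -1.5 − 1.6667·(cos 4.0048 − cos 2.8798) = -2.0265

(2.3021, -2.0265, 4.0048)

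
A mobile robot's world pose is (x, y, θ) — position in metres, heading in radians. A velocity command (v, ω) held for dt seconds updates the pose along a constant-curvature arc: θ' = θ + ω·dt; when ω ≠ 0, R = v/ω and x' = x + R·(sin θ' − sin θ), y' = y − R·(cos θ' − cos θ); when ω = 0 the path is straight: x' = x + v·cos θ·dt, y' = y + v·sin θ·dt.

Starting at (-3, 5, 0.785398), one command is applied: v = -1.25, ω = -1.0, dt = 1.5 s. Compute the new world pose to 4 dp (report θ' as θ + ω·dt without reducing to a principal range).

θ' = 0.7854 + -1.0·1.5 = -0.7146
R = v/ω = -1.25/-1.0 = 1.2500
x' = -3 + 1.2500·(sin -0.7146 − sin 0.7854) = -4.7030
y' = 5 − 1.2500·(cos -0.7146 − cos 0.7854) = 4.9397

(-4.7030, 4.9397, -0.7146)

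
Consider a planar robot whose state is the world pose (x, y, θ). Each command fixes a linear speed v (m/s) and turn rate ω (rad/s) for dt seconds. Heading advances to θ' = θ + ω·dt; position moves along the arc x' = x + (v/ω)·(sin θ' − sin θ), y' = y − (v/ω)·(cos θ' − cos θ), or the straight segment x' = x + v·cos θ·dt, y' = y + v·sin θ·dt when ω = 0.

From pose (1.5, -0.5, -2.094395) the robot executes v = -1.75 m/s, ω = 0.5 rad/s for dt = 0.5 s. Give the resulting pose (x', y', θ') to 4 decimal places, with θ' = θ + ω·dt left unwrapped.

θ' = -2.0944 + 0.5·0.5 = -1.8444
R = v/ω = -1.75/0.5 = -3.5000
x' = 1.5 + -3.5000·(sin -1.8444 − sin -2.0944) = 1.8387
y' = -0.5 − -3.5000·(cos -1.8444 − cos -2.0944) = 0.3043

(1.8387, 0.3043, -1.8444)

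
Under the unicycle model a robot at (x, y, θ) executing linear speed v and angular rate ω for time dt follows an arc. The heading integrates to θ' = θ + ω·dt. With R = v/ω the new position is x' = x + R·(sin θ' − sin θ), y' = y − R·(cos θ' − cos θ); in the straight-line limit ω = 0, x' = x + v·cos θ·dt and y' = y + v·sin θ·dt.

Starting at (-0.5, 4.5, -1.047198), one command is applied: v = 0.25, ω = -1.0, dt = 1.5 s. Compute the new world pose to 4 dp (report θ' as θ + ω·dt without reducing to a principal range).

θ' = -1.0472 + -1.0·1.5 = -2.5472
R = v/ω = 0.25/-1.0 = -0.2500
x' = -0.5 + -0.2500·(sin -2.5472 − sin -1.0472) = -0.5765
y' = 4.5 − -0.2500·(cos -2.5472 − cos -1.0472) = 4.1679

(-0.5765, 4.1679, -2.5472)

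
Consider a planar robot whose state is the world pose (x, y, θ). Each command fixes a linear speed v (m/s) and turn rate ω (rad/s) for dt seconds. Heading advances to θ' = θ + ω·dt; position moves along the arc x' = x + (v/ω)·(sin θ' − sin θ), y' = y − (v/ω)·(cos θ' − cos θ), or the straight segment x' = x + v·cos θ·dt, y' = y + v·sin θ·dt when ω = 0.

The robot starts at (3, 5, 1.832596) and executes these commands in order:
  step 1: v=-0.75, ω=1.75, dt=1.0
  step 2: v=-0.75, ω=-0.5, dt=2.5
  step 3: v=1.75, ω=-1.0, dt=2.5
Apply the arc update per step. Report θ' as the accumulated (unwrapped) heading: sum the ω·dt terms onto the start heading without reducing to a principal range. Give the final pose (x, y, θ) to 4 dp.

step 1: θ'=3.5826 (R=-0.4286) → pose (3.5969, 4.7234, 3.5826)
step 2: θ'=2.3326 (R=1.5000) → pose (5.3226, 4.4022, 2.3326)
step 3: θ'=-0.1674 (R=-1.7500) → pose (6.8804, 7.3356, -0.1674)

(6.8804, 7.3356, -0.1674)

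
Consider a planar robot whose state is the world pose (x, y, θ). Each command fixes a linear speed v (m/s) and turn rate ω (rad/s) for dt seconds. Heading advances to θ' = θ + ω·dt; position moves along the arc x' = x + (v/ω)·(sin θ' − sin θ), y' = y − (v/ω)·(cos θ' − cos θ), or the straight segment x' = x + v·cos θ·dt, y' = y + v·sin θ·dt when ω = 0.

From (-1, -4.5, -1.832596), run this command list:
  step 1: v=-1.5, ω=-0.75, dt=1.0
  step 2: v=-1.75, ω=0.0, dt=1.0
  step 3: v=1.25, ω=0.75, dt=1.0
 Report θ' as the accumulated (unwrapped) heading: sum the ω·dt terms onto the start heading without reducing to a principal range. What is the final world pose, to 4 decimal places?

step 1: θ'=-2.5826 (R=2.0000) → pose (-0.1288, -3.3221, -2.5826)
step 2: θ'=-2.5826 (straight) → pose (1.3548, -2.3940, -2.5826)
step 3: θ'=-1.8326 (R=1.6667) → pose (0.6288, -3.3756, -1.8326)

(0.6288, -3.3756, -1.8326)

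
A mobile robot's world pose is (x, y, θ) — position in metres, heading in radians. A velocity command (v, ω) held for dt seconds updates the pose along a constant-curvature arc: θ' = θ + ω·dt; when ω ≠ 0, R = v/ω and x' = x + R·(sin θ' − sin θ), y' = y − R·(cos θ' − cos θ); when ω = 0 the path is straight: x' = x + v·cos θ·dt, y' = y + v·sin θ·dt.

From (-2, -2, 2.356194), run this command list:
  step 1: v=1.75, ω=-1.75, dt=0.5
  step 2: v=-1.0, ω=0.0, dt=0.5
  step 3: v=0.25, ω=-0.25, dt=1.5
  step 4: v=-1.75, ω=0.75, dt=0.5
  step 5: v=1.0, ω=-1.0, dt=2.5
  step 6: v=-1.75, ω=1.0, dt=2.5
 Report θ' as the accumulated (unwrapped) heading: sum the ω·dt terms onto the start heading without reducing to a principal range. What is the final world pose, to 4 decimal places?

step 1: θ'=1.4812 (R=-1.0000) → pose (-2.2889, -1.2034, 1.4812)
step 2: θ'=1.4812 (straight) → pose (-2.3336, -1.7014, 1.4812)
step 3: θ'=1.1062 (R=-1.0000) → pose (-2.2316, -1.3428, 1.1062)
step 4: θ'=1.4812 (R=-2.3333) → pose (-2.4696, -2.1795, 1.4812)
step 5: θ'=-1.0188 (R=-1.0000) → pose (-0.6221, -1.7446, -1.0188)
step 6: θ'=1.4812 (R=-1.7500) → pose (-3.8552, -2.5057, 1.4812)

(-3.8552, -2.5057, 1.4812)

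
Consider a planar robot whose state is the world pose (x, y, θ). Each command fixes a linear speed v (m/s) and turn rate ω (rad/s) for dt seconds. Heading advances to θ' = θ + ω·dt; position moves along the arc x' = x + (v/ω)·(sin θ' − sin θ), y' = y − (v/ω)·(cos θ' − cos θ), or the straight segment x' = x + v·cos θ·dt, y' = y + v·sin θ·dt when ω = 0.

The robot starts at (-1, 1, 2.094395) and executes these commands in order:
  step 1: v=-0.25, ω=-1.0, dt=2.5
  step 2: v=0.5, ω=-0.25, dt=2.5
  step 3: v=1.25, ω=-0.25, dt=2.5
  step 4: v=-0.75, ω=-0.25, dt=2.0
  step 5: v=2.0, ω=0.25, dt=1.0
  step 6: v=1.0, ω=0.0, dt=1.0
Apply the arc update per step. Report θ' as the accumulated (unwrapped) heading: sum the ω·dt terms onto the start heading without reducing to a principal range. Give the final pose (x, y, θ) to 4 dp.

(-0.4212, -4.4890, -1.9056)

step 1: θ'=-0.4056 (R=0.2500) → pose (-1.3152, 0.6453, -0.4056)
step 2: θ'=-1.0306 (R=-2.0000) → pose (-0.3891, -0.1638, -1.0306)
step 3: θ'=-1.6556 (R=-5.0000) → pose (0.3049, -3.1589, -1.6556)
step 4: θ'=-2.1556 (R=3.0000) → pose (0.7927, -1.7569, -2.1556)
step 5: θ'=-1.9056 (R=8.0000) → pose (-0.0926, -3.5445, -1.9056)
step 6: θ'=-1.9056 (straight) → pose (-0.4212, -4.4890, -1.9056)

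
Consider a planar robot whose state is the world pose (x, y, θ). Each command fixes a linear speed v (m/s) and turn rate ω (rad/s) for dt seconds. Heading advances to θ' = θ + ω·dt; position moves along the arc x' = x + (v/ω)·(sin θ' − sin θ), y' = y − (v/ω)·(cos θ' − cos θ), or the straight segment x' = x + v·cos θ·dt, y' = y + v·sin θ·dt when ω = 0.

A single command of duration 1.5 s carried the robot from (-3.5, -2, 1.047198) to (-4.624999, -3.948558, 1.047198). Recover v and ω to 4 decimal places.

Δθ = 1.047198 − 1.047198 = 0.000000
ω = Δθ/dt = 0.000000/1.5 = 0.0000
ω = 0 → v = (Δx·cos θ + Δy·sin θ)/dt = -1.5000

v = -1.5000, ω = 0.0000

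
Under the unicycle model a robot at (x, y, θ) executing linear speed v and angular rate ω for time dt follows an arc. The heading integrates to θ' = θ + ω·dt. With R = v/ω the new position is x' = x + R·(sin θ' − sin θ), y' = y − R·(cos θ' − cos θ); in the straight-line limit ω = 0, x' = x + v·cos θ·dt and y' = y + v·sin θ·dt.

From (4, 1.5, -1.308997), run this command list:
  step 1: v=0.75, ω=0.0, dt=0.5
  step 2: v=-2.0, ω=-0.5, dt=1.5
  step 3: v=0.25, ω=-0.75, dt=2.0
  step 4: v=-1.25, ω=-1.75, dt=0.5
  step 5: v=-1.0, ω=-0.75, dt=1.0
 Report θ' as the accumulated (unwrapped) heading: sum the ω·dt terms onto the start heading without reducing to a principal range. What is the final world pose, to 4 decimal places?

step 1: θ'=-1.3090 (straight) → pose (4.0971, 1.1378, -1.3090)
step 2: θ'=-2.0590 (R=4.0000) → pose (4.4280, 4.0492, -2.0590)
step 3: θ'=-3.5590 (R=-0.3333) → pose (3.9985, 3.9008, -3.5590)
step 4: θ'=-4.4340 (R=0.7143) → pose (4.3957, 3.4442, -4.4340)
step 5: θ'=-5.1840 (R=1.3333) → pose (4.3015, 2.4720, -5.1840)

(4.3015, 2.4720, -5.1840)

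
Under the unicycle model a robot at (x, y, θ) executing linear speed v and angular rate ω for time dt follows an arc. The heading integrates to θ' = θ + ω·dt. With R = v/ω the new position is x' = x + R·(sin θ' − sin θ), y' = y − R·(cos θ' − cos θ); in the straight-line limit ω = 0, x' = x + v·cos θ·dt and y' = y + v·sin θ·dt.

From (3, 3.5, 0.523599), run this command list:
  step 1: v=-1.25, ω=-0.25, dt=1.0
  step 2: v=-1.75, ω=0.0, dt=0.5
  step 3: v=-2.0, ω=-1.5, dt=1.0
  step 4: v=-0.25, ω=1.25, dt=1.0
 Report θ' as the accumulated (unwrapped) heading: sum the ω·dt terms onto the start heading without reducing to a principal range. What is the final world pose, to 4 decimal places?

(-0.7997, 3.7457, 0.0236)

step 1: θ'=0.2736 (R=5.0000) → pose (1.8510, 3.0161, 0.2736)
step 2: θ'=0.2736 (straight) → pose (1.0085, 2.7797, 0.2736)
step 3: θ'=-1.2264 (R=1.3333) → pose (-0.6068, 3.6132, -1.2264)
step 4: θ'=0.0236 (R=-0.2000) → pose (-0.7997, 3.7457, 0.0236)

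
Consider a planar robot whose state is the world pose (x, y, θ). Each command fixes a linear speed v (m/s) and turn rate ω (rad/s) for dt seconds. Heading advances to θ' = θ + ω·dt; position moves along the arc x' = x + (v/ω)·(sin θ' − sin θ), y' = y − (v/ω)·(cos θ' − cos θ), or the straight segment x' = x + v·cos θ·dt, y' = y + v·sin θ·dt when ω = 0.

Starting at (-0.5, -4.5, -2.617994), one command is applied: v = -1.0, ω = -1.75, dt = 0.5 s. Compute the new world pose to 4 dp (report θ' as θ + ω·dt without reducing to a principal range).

(-0.0176, -4.4584, -3.4930)

θ' = -2.6180 + -1.75·0.5 = -3.4930
R = v/ω = -1.0/-1.75 = 0.5714
x' = -0.5 + 0.5714·(sin -3.4930 − sin -2.6180) = -0.0176
y' = -4.5 − 0.5714·(cos -3.4930 − cos -2.6180) = -4.4584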